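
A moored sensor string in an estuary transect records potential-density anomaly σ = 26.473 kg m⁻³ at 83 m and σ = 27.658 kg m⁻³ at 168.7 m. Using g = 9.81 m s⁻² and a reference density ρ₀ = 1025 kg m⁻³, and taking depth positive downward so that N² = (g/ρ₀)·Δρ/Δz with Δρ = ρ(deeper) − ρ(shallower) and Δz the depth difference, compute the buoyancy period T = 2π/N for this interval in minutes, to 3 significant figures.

Δρ = 1027.658 − 1026.473 = 1.185 kg m⁻³ over Δz = 168.7 − 83 = 85.7 m.
N² = (9.81/1025) × (1.185/85.7) = 1.3234 × 10⁻⁴ s⁻².
N = √(1.3234 × 10⁻⁴) = 0.011504 rad s⁻¹, so T = 2π/N = 546.17 s = 9.1028 min ≈ 9.10 min.

9.10 min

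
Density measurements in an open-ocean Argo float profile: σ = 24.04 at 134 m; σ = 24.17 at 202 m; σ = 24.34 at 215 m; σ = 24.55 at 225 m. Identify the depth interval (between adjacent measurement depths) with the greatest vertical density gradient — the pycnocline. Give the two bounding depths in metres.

Compute the density gradient over each adjacent pair:
  134–202 m: Δρ/Δz = 0.13/68 = 1.9 × 10⁻³ kg m⁻⁴
  202–215 m: Δρ/Δz = 0.17/13 = 0.013 kg m⁻⁴
  215–225 m: Δρ/Δz = 0.21/10 = 0.021 kg m⁻⁴
The largest gradient is in the 215–225 m interval — the pycnocline.

215–225 m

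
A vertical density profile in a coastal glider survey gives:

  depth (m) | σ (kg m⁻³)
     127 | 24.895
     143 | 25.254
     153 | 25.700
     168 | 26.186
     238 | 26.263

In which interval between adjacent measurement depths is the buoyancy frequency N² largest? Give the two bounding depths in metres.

143–153 m

Compute the density gradient over each adjacent pair:
  127–143 m: Δρ/Δz = 0.359/16 = 0.022 kg m⁻⁴
  143–153 m: Δρ/Δz = 0.446/10 = 0.045 kg m⁻⁴
  153–168 m: Δρ/Δz = 0.486/15 = 0.032 kg m⁻⁴
  168–238 m: Δρ/Δz = 0.077/70 = 1.1 × 10⁻³ kg m⁻⁴
The largest gradient is in the 143–153 m interval — the pycnocline.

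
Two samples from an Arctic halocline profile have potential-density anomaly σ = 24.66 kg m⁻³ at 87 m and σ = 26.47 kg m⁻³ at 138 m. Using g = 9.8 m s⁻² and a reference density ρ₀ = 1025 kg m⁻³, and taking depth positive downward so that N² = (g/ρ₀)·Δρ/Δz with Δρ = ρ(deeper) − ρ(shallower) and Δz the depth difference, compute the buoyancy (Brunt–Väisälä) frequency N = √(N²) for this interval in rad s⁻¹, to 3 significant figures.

0.0184 rad s⁻¹

Δρ = 1026.47 − 1024.66 = 1.81 kg m⁻³ over Δz = 138 − 87 = 51 m.
N² = (9.8/1025) × (1.81/51) = 3.3932 × 10⁻⁴ s⁻².
N = √(3.3932 × 10⁻⁴) = 0.018421 rad s⁻¹ ≈ 0.0184 rad s⁻¹.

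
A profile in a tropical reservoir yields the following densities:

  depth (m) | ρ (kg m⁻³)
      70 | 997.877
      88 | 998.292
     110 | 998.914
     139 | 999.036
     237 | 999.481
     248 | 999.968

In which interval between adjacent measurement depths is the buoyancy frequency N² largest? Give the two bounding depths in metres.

237–248 m

Compute the density gradient over each adjacent pair:
  70–88 m: Δρ/Δz = 0.415/18 = 0.023 kg m⁻⁴
  88–110 m: Δρ/Δz = 0.622/22 = 0.028 kg m⁻⁴
  110–139 m: Δρ/Δz = 0.122/29 = 4.2 × 10⁻³ kg m⁻⁴
  139–237 m: Δρ/Δz = 0.445/98 = 4.5 × 10⁻³ kg m⁻⁴
  237–248 m: Δρ/Δz = 0.487/11 = 0.044 kg m⁻⁴
The largest gradient is in the 237–248 m interval — the pycnocline.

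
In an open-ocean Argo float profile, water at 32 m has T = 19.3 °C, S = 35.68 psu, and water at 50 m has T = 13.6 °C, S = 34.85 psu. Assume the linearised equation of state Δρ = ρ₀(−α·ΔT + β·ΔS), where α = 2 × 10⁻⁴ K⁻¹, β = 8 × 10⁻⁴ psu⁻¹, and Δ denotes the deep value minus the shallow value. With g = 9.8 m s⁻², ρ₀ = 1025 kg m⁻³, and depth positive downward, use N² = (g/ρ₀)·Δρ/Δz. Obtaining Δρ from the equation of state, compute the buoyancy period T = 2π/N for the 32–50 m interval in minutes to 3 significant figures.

ΔT = -5.7 K, ΔS = -0.83 psu (deep − shallow).
Δρ/ρ₀ = −αΔT + βΔS = 1.14 × 10⁻³ − 6.64 × 10⁻⁴ = 4.76 × 10⁻⁴, so Δρ ≈ 0.4879 kg m⁻³.
N² = (g/ρ₀)·Δρ/Δz = g·(Δρ/ρ₀)/Δz = 9.8 × 4.76 × 10⁻⁴ / 18 = 2.5916 × 10⁻⁴ s⁻².
N = √(2.5916 × 10⁻⁴) = 0.016098 rad s⁻¹ → T = 2π/N = 390.31 s = 6.5052 min ≈ 6.51 min.

6.51 min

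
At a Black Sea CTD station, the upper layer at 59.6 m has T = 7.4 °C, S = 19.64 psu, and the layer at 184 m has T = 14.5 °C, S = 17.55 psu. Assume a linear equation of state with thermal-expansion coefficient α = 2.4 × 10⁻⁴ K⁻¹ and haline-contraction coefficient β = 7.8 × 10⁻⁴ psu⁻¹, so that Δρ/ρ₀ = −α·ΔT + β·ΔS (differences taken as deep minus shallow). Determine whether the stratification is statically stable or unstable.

unstable

ΔT = 14.5 − 7.4 = +7.1 K and ΔS = 17.55 − 19.64 = -2.09 psu (deep − shallow).
−αΔT = -1.704 × 10⁻³; βΔS = -1.6302 × 10⁻³; sum Δρ/ρ₀ = -3.3342 × 10⁻³.
Δρ/ρ₀ < 0, so Δρ < 0: deeper water is lighter → statically unstable; the column would overturn.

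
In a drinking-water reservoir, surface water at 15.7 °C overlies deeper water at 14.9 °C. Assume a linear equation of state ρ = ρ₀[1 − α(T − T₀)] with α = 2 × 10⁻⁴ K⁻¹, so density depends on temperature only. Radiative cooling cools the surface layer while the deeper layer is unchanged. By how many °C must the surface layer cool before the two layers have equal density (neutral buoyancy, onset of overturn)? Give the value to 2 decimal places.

0.80 °C

With temperature the only control, equal density requires T_surf′ = T_deep.
T_surf′ = 14.9 °C.
Cooling required: 15.7 − 14.9 = 0.80 °C.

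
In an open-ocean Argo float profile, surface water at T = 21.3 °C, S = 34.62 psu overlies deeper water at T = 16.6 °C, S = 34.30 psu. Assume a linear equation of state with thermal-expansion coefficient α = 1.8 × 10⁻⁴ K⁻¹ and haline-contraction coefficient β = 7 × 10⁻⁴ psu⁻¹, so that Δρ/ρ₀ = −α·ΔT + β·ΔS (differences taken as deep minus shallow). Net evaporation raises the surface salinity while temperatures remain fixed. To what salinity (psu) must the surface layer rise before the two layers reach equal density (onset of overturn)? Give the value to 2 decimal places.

35.51 psu

Neutral buoyancy requires −α(T_deep − T_surf) + β(S_deep − S_surf′) = 0.
S_surf′ = S_deep − (α/β)·ΔT = 34.30 − (1.8 × 10⁻⁴/7 × 10⁻⁴)·(-4.7) = 35.5086 psu.
Increase required: 35.5086 − 34.62 = 0.8886 psu.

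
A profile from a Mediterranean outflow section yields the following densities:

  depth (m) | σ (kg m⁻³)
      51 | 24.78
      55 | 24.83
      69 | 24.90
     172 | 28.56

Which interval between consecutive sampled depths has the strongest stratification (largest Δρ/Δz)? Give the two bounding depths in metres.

69–172 m

Compute the density gradient over each adjacent pair:
  51–55 m: Δρ/Δz = 0.05/4 = 0.013 kg m⁻⁴
  55–69 m: Δρ/Δz = 0.07/14 = 5.0 × 10⁻³ kg m⁻⁴
  69–172 m: Δρ/Δz = 3.66/103 = 0.036 kg m⁻⁴
The largest gradient is in the 69–172 m interval — the pycnocline.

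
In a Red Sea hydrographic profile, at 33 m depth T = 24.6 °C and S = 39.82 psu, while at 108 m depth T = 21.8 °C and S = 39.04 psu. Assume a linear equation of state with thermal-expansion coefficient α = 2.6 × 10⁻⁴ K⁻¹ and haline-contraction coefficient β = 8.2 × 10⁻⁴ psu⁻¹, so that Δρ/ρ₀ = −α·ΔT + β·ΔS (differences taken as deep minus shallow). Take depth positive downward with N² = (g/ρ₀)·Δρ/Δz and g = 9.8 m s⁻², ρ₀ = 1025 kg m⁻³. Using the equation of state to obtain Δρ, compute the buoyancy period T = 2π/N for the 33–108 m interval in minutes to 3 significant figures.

30.8 min

ΔT = -2.8 K, ΔS = -0.78 psu (deep − shallow).
Δρ/ρ₀ = −αΔT + βΔS = 7.28 × 10⁻⁴ − 6.396 × 10⁻⁴ = 8.84 × 10⁻⁵, so Δρ ≈ 0.09061 kg m⁻³.
N² = (g/ρ₀)·Δρ/Δz = g·(Δρ/ρ₀)/Δz = 9.8 × 8.84 × 10⁻⁵ / 75 = 1.1551 × 10⁻⁵ s⁻².
N = √(1.1551 × 10⁻⁵) = 3.3987 × 10⁻³ rad s⁻¹ → T = 2π/N = 1.8487 × 10³ s = 30.812 min ≈ 30.8 min.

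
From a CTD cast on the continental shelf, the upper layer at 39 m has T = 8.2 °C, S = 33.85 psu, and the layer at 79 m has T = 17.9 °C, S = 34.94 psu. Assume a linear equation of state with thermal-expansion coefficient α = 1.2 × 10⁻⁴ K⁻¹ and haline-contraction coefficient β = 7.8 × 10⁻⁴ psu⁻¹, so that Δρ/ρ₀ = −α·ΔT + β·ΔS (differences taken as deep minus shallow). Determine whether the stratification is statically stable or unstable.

ΔT = 17.9 − 8.2 = +9.7 K and ΔS = 34.94 − 33.85 = +1.09 psu (deep − shallow).
−αΔT = -1.164 × 10⁻³; βΔS = 8.502 × 10⁻⁴; sum Δρ/ρ₀ = -3.138 × 10⁻⁴.
Δρ/ρ₀ < 0, so Δρ < 0: deeper water is lighter → statically unstable; the column would overturn.

unstable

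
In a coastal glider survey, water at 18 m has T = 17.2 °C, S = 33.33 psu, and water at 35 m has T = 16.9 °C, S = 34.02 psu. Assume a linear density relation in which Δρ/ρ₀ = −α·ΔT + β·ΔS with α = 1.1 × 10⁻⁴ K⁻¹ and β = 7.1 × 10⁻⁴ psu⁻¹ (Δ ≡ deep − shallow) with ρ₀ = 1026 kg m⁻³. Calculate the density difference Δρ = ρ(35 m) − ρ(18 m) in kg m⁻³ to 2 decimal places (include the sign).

ΔT = -0.3 K, ΔS = +0.69 psu (deep − shallow).
Δρ/ρ₀ = −(1.1 × 10⁻⁴)(-0.3) + (7.1 × 10⁻⁴)(+0.69) = 5.229 × 10⁻⁴.
Δρ = 1026 × (5.229 × 10⁻⁴) = +0.54 kg m⁻³.
Positive Δρ: denser below, stable.

+0.54 kg m⁻³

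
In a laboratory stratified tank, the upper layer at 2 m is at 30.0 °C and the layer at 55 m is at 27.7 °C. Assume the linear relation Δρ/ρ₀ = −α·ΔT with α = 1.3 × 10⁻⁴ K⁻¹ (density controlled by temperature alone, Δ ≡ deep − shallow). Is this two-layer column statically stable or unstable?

stable

ΔT = 27.7 − 30.0 = -2.3 K, so Δρ/ρ₀ = −αΔT = 2.99 × 10⁻⁴.
Δρ/ρ₀ > 0, so Δρ > 0: deeper water is denser → statically stable.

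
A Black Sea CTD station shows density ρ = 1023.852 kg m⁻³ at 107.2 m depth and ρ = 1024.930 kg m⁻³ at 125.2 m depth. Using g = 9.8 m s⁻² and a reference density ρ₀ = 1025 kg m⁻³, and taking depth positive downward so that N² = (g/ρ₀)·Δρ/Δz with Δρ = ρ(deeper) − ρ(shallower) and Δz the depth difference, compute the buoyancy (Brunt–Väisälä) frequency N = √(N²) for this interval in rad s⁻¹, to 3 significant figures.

0.0239 rad s⁻¹

Δρ = 1024.930 − 1023.852 = 1.078 kg m⁻³ over Δz = 125.2 − 107.2 = 18 m.
N² = (9.8/1025) × (1.078/18) = 5.7260 × 10⁻⁴ s⁻².
N = √(5.7260 × 10⁻⁴) = 0.023929 rad s⁻¹ ≈ 0.0239 rad s⁻¹.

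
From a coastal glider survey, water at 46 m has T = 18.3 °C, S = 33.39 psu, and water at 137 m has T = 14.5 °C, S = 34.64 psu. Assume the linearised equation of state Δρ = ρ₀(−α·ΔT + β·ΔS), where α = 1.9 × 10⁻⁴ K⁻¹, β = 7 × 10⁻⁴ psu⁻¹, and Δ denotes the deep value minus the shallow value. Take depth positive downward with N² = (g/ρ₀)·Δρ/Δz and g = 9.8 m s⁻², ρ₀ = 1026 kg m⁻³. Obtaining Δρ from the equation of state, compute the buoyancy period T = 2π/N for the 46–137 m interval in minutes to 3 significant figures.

7.99 min

ΔT = -3.8 K, ΔS = +1.25 psu (deep − shallow).
Δρ/ρ₀ = −αΔT + βΔS = 7.22 × 10⁻⁴ + 8.75 × 10⁻⁴ = 1.597 × 10⁻³, so Δρ ≈ 1.639 kg m⁻³.
N² = (g/ρ₀)·Δρ/Δz = g·(Δρ/ρ₀)/Δz = 9.8 × 1.597 × 10⁻³ / 91 = 1.7198 × 10⁻⁴ s⁻².
N = √(1.7198 × 10⁻⁴) = 0.013114 rad s⁻¹ → T = 2π/N = 479.12 s = 7.9853 min ≈ 7.99 min.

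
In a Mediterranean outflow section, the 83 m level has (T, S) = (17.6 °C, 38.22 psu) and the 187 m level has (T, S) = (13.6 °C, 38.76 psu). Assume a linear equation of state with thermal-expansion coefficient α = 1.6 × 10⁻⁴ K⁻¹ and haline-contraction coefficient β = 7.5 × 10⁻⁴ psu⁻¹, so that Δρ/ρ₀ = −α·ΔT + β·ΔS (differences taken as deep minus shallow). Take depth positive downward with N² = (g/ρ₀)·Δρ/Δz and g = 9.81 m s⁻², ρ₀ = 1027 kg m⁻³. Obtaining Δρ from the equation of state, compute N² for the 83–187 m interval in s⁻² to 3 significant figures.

ΔT = -4.0 K, ΔS = +0.54 psu (deep − shallow).
Δρ/ρ₀ = −αΔT + βΔS = 6.40 × 10⁻⁴ + 4.05 × 10⁻⁴ = 1.045 × 10⁻³, so Δρ ≈ 1.073 kg m⁻³.
N² = (g/ρ₀)·Δρ/Δz = g·(Δρ/ρ₀)/Δz = 9.81 × 1.045 × 10⁻³ / 104 = 9.8572 × 10⁻⁵ s⁻² ≈ 9.86 × 10⁻⁵ s⁻².

9.86 × 10⁻⁵ s⁻²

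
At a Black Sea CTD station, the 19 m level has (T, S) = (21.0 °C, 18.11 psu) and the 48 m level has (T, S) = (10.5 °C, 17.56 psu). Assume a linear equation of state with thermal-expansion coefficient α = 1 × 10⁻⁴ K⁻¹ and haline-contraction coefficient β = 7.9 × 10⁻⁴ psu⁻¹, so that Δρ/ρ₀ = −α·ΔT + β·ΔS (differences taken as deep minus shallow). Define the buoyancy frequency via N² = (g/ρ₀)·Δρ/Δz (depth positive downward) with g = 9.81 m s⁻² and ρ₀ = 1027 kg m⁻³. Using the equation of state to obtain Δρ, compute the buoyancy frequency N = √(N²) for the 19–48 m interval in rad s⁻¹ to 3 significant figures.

0.0144 rad s⁻¹

ΔT = -10.5 K, ΔS = -0.55 psu (deep − shallow).
Δρ/ρ₀ = −αΔT + βΔS = 1.05 × 10⁻³ − 4.345 × 10⁻⁴ = 6.155 × 10⁻⁴, so Δρ ≈ 0.6321 kg m⁻³.
N² = (g/ρ₀)·Δρ/Δz = g·(Δρ/ρ₀)/Δz = 9.81 × 6.155 × 10⁻⁴ / 29 = 2.0821 × 10⁻⁴ s⁻².
N = √(2.0821 × 10⁻⁴) = 0.014429 rad s⁻¹ ≈ 0.0144 rad s⁻¹.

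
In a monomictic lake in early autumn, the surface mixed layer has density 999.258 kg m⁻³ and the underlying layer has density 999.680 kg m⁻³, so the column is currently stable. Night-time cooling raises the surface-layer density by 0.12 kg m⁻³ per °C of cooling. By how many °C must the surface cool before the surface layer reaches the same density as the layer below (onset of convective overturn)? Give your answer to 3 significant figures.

3.52 °C

Density deficit of the surface layer: 999.680 − 999.258 = 0.422 kg m⁻³.
Required change = 0.422 / 0.12 = 3.52 °C.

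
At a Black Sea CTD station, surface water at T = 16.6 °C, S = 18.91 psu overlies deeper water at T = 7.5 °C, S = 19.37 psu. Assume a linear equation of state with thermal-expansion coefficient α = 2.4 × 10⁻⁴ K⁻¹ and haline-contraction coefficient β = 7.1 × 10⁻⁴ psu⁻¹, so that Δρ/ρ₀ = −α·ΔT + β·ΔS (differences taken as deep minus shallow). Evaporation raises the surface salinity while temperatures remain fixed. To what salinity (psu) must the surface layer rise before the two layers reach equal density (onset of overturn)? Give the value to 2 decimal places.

Neutral buoyancy requires −α(T_deep − T_surf) + β(S_deep − S_surf′) = 0.
S_surf′ = S_deep − (α/β)·ΔT = 19.37 − (2.4 × 10⁻⁴/7.1 × 10⁻⁴)·(-9.1) = 22.4461 psu.
Increase required: 22.4461 − 18.91 = 3.5361 psu.

22.45 psu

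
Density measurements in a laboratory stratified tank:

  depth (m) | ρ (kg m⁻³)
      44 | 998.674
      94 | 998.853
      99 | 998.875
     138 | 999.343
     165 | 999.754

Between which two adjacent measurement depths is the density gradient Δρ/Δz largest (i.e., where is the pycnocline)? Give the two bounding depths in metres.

138–165 m

Compute the density gradient over each adjacent pair:
  44–94 m: Δρ/Δz = 0.179/50 = 3.6 × 10⁻³ kg m⁻⁴
  94–99 m: Δρ/Δz = 0.022/5 = 4.4 × 10⁻³ kg m⁻⁴
  99–138 m: Δρ/Δz = 0.468/39 = 0.012 kg m⁻⁴
  138–165 m: Δρ/Δz = 0.411/27 = 0.015 kg m⁻⁴
The largest gradient is in the 138–165 m interval — the pycnocline.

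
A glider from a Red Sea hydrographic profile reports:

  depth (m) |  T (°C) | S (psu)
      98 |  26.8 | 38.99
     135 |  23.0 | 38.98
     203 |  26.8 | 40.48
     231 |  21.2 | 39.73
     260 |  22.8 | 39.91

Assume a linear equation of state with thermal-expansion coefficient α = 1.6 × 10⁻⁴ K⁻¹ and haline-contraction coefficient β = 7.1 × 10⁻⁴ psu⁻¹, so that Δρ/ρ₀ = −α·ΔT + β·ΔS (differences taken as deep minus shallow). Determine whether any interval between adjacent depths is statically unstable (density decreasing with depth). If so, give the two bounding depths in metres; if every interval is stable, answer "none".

231–260 m

Evaluate Δρ/ρ₀ = −αΔT + βΔS across each adjacent pair:
  98–135 m: −αΔT+βΔS = −(1.6 × 10⁻⁴)(-3.8)+(7.1 × 10⁻⁴)(-0.01) = 6.0 × 10⁻⁴ → stable
  135–203 m: −αΔT+βΔS = −(1.6 × 10⁻⁴)(+3.8)+(7.1 × 10⁻⁴)(+1.50) = 4.6 × 10⁻⁴ → stable
  203–231 m: −αΔT+βΔS = −(1.6 × 10⁻⁴)(-5.6)+(7.1 × 10⁻⁴)(-0.75) = 3.6 × 10⁻⁴ → stable
  231–260 m: −αΔT+βΔS = −(1.6 × 10⁻⁴)(+1.6)+(7.1 × 10⁻⁴)(+0.18) = -1.3 × 10⁻⁴ → UNSTABLE
The 231–260 m interval has Δρ < 0: lighter water underlies denser water.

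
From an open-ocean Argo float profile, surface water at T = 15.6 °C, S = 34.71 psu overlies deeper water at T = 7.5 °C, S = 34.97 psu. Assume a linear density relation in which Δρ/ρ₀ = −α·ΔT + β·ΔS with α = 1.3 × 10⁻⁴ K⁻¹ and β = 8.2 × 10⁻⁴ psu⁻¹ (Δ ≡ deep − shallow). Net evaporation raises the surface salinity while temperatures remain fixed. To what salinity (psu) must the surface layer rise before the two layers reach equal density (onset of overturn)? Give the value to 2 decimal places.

36.25 psu

Neutral buoyancy requires −α(T_deep − T_surf) + β(S_deep − S_surf′) = 0.
S_surf′ = S_deep − (α/β)·ΔT = 34.97 − (1.3 × 10⁻⁴/8.2 × 10⁻⁴)·(-8.1) = 36.2541 psu.
Increase required: 36.2541 − 34.71 = 1.5441 psu.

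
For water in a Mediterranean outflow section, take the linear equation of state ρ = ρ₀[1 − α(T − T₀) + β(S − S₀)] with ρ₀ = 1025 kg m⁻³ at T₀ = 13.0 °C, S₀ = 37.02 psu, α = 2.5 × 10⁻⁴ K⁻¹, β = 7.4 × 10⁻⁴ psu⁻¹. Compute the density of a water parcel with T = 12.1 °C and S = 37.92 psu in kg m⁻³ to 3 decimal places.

T − T₀ = -0.9 K, S − S₀ = +0.90 psu.
Bracket = 1 − α·(-0.9) + β·(+0.90) = 1 + (8.91 × 10⁻⁴) = 1.0008910.
ρ = 1025 × 1.0008910 = 1025.913 kg m⁻³.

1025.913 kg m⁻³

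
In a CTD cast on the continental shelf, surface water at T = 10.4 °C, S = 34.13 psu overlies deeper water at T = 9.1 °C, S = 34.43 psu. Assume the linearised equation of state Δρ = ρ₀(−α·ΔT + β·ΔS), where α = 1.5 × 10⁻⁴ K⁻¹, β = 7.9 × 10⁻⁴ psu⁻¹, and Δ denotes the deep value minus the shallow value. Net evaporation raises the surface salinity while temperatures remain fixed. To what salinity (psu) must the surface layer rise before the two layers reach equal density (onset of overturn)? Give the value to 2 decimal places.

34.68 psu

Neutral buoyancy requires −α(T_deep − T_surf) + β(S_deep − S_surf′) = 0.
S_surf′ = S_deep − (α/β)·ΔT = 34.43 − (1.5 × 10⁻⁴/7.9 × 10⁻⁴)·(-1.3) = 34.6768 psu.
Increase required: 34.6768 − 34.13 = 0.5468 psu.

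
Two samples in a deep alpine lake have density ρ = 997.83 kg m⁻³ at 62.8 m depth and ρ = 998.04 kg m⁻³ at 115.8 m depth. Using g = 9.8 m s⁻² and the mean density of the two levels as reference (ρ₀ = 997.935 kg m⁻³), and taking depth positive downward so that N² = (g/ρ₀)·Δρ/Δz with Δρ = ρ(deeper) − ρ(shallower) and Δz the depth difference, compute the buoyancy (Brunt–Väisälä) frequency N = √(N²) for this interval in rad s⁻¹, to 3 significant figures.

Δρ = 998.04 − 997.83 = 0.21 kg m⁻³ over Δz = 115.8 − 62.8 = 53 m.
N² = (9.8/997.935) × (0.21/53) = 3.8911 × 10⁻⁵ s⁻².
N = √(3.8911 × 10⁻⁵) = 6.2379 × 10⁻³ rad s⁻¹ ≈ 6.24 × 10⁻³ rad s⁻¹.

6.24 × 10⁻³ rad s⁻¹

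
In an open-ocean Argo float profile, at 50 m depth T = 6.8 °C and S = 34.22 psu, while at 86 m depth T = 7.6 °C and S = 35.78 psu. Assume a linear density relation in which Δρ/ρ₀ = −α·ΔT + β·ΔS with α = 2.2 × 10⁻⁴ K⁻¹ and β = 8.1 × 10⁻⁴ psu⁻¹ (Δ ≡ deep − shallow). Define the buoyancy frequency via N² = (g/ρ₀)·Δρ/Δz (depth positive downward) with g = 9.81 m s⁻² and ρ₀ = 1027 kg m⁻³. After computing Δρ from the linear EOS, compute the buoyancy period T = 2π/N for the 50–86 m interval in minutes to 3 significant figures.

6.08 min

ΔT = +0.8 K, ΔS = +1.56 psu (deep − shallow).
Δρ/ρ₀ = −αΔT + βΔS = -1.76 × 10⁻⁴ + 1.2636 × 10⁻³ = 1.0876 × 10⁻³, so Δρ ≈ 1.117 kg m⁻³.
N² = (g/ρ₀)·Δρ/Δz = g·(Δρ/ρ₀)/Δz = 9.81 × 1.0876 × 10⁻³ / 36 = 2.9637 × 10⁻⁴ s⁻².
N = √(2.9637 × 10⁻⁴) = 0.017215 rad s⁻¹ → T = 2π/N = 364.98 s = 6.0830 min ≈ 6.08 min.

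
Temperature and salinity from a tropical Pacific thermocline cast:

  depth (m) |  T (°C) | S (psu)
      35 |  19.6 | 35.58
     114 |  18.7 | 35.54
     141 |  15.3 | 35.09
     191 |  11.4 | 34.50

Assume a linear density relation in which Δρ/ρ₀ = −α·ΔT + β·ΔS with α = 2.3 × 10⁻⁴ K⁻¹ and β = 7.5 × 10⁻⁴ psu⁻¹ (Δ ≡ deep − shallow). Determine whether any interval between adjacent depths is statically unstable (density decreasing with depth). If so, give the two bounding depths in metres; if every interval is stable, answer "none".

none

Evaluate Δρ/ρ₀ = −αΔT + βΔS across each adjacent pair:
  35–114 m: −αΔT+βΔS = −(2.3 × 10⁻⁴)(-0.9)+(7.5 × 10⁻⁴)(-0.04) = 1.8 × 10⁻⁴ → stable
  114–141 m: −αΔT+βΔS = −(2.3 × 10⁻⁴)(-3.4)+(7.5 × 10⁻⁴)(-0.45) = 4.4 × 10⁻⁴ → stable
  141–191 m: −αΔT+βΔS = −(2.3 × 10⁻⁴)(-3.9)+(7.5 × 10⁻⁴)(-0.59) = 4.5 × 10⁻⁴ → stable
Every interval has Δρ > 0: the column is stably stratified throughout.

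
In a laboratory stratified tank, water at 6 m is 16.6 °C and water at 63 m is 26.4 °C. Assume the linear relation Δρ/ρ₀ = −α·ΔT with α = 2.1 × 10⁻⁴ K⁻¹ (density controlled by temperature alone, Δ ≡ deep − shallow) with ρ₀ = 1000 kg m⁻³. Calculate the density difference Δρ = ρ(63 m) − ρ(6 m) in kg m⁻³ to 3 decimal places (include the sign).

-2.058 kg m⁻³

ΔT = +9.8 K, Δρ/ρ₀ = −αΔT = -2.058 × 10⁻³.
Δρ = 1000 × (-2.058 × 10⁻³) = -2.058 kg m⁻³.
Negative Δρ: lighter below, statically unstable.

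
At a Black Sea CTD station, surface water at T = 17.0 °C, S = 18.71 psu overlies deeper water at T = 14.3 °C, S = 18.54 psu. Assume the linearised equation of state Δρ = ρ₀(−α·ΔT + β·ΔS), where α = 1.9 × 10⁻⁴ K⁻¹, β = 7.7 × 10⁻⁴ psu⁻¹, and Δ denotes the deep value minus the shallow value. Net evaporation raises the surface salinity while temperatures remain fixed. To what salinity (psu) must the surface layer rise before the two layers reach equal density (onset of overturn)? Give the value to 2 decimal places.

Neutral buoyancy requires −α(T_deep − T_surf) + β(S_deep − S_surf′) = 0.
S_surf′ = S_deep − (α/β)·ΔT = 18.54 − (1.9 × 10⁻⁴/7.7 × 10⁻⁴)·(-2.7) = 19.2062 psu.
Increase required: 19.2062 − 18.71 = 0.4962 psu.

19.21 psu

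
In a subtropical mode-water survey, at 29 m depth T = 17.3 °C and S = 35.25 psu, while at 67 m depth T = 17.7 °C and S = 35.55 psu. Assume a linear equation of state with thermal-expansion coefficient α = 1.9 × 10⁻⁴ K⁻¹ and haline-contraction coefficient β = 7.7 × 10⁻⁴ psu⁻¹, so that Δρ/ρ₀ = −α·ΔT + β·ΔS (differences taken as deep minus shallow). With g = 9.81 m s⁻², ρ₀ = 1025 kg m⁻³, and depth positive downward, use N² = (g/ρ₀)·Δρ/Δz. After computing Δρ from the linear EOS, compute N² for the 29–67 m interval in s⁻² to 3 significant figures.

4.00 × 10⁻⁵ s⁻²

ΔT = +0.4 K, ΔS = +0.30 psu (deep − shallow).
Δρ/ρ₀ = −αΔT + βΔS = -7.60 × 10⁻⁵ + 2.31 × 10⁻⁴ = 1.55 × 10⁻⁴, so Δρ ≈ 0.1589 kg m⁻³.
N² = (g/ρ₀)·Δρ/Δz = g·(Δρ/ρ₀)/Δz = 9.81 × 1.55 × 10⁻⁴ / 38 = 4.0014 × 10⁻⁵ s⁻² ≈ 4.00 × 10⁻⁵ s⁻².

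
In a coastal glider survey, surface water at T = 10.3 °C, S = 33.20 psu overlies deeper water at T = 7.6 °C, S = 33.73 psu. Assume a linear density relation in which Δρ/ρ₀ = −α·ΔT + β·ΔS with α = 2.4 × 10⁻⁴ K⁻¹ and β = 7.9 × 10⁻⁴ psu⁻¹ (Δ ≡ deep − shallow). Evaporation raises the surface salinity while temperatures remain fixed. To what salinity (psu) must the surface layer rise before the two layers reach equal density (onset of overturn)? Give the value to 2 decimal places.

Neutral buoyancy requires −α(T_deep − T_surf) + β(S_deep − S_surf′) = 0.
S_surf′ = S_deep − (α/β)·ΔT = 33.73 − (2.4 × 10⁻⁴/7.9 × 10⁻⁴)·(-2.7) = 34.5503 psu.
Increase required: 34.5503 − 33.20 = 1.3503 psu.

34.55 psu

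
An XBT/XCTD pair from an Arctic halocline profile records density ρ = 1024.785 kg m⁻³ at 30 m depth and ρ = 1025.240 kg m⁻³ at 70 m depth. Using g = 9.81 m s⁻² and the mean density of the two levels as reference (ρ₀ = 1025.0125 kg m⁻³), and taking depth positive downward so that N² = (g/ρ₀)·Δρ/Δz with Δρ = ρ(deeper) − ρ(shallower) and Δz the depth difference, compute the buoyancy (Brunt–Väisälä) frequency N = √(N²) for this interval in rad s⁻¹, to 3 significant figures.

0.0104 rad s⁻¹

Δρ = 1025.240 − 1024.785 = 0.455 kg m⁻³ over Δz = 70 − 30 = 40 m.
N² = (9.81/1025.0125) × (0.455/40) = 1.0887 × 10⁻⁴ s⁻².
N = √(1.0887 × 10⁻⁴) = 0.010434 rad s⁻¹ ≈ 0.0104 rad s⁻¹.
N² > 0, so the interval is statically stable.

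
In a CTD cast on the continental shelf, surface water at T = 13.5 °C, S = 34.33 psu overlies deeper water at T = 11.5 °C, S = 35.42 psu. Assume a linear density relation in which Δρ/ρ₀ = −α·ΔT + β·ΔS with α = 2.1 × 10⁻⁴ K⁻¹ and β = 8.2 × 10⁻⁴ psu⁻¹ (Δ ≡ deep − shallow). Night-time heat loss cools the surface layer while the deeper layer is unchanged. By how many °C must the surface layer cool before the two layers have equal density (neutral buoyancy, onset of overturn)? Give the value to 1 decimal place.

6.3 °C

Neutral buoyancy requires Δρ = 0, i.e. −α(T_deep − T_surf′) + β(S_deep − S_surf) = 0.
T_surf′ = T_deep − (β/α)·ΔS = 11.5 − (8.2 × 10⁻⁴/2.1 × 10⁻⁴)·(+1.09) = 7.244 °C.
Cooling required: 13.5 − (7.244) = 6.256 °C.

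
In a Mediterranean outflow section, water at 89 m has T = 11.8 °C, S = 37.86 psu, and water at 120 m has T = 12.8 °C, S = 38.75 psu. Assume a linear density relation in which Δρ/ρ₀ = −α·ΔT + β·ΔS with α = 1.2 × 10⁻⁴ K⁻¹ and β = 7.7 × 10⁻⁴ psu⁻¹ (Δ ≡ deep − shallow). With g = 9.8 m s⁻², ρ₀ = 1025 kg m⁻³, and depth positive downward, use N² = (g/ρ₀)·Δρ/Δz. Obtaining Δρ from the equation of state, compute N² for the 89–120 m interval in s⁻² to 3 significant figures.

ΔT = +1.0 K, ΔS = +0.89 psu (deep − shallow).
Δρ/ρ₀ = −αΔT + βΔS = -1.20 × 10⁻⁴ + 6.853 × 10⁻⁴ = 5.653 × 10⁻⁴, so Δρ ≈ 0.5794 kg m⁻³.
N² = (g/ρ₀)·Δρ/Δz = g·(Δρ/ρ₀)/Δz = 9.8 × 5.653 × 10⁻⁴ / 31 = 1.7871 × 10⁻⁴ s⁻² ≈ 1.79 × 10⁻⁴ s⁻².

1.79 × 10⁻⁴ s⁻²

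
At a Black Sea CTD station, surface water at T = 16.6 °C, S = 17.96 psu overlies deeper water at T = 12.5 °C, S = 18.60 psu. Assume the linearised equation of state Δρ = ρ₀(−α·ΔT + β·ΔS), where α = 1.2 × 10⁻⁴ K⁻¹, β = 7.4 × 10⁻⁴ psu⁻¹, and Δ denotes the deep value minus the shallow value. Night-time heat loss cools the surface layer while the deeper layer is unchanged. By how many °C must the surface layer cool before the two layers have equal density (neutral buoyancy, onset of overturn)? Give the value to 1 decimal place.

Neutral buoyancy requires Δρ = 0, i.e. −α(T_deep − T_surf′) + β(S_deep − S_surf) = 0.
T_surf′ = T_deep − (β/α)·ΔS = 12.5 − (7.4 × 10⁻⁴/1.2 × 10⁻⁴)·(+0.64) = 8.553 °C.
Cooling required: 16.6 − (8.553) = 8.047 °C.

8.0 °C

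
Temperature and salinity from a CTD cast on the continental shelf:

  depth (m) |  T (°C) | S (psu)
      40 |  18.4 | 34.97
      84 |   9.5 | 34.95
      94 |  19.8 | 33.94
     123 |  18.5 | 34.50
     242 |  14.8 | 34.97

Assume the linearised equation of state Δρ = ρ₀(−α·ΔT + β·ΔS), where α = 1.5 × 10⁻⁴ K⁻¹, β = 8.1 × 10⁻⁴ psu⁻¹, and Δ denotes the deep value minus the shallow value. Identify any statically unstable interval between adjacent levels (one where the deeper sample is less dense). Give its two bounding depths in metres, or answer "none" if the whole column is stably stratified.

Evaluate Δρ/ρ₀ = −αΔT + βΔS across each adjacent pair:
  40–84 m: −αΔT+βΔS = −(1.5 × 10⁻⁴)(-8.9)+(8.1 × 10⁻⁴)(-0.02) = 1.3 × 10⁻³ → stable
  84–94 m: −αΔT+βΔS = −(1.5 × 10⁻⁴)(+10.3)+(8.1 × 10⁻⁴)(-1.01) = -2.4 × 10⁻³ → UNSTABLE
  94–123 m: −αΔT+βΔS = −(1.5 × 10⁻⁴)(-1.3)+(8.1 × 10⁻⁴)(+0.56) = 6.5 × 10⁻⁴ → stable
  123–242 m: −αΔT+βΔS = −(1.5 × 10⁻⁴)(-3.7)+(8.1 × 10⁻⁴)(+0.47) = 9.4 × 10⁻⁴ → stable
The 84–94 m interval has Δρ < 0: lighter water underlies denser water.

84–94 m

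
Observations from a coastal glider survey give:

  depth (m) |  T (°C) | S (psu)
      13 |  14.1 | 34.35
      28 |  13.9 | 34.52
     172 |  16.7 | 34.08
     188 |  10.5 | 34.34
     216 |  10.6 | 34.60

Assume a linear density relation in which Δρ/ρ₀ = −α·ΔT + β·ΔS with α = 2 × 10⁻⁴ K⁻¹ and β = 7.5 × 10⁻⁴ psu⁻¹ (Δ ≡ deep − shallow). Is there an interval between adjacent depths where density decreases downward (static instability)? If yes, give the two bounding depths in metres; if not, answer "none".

Evaluate Δρ/ρ₀ = −αΔT + βΔS across each adjacent pair:
  13–28 m: −αΔT+βΔS = −(2 × 10⁻⁴)(-0.2)+(7.5 × 10⁻⁴)(+0.17) = 1.7 × 10⁻⁴ → stable
  28–172 m: −αΔT+βΔS = −(2 × 10⁻⁴)(+2.8)+(7.5 × 10⁻⁴)(-0.44) = -8.9 × 10⁻⁴ → UNSTABLE
  172–188 m: −αΔT+βΔS = −(2 × 10⁻⁴)(-6.2)+(7.5 × 10⁻⁴)(+0.26) = 1.4 × 10⁻³ → stable
  188–216 m: −αΔT+βΔS = −(2 × 10⁻⁴)(+0.1)+(7.5 × 10⁻⁴)(+0.26) = 1.8 × 10⁻⁴ → stable
The 28–172 m interval has Δρ < 0: lighter water underlies denser water.

28–172 m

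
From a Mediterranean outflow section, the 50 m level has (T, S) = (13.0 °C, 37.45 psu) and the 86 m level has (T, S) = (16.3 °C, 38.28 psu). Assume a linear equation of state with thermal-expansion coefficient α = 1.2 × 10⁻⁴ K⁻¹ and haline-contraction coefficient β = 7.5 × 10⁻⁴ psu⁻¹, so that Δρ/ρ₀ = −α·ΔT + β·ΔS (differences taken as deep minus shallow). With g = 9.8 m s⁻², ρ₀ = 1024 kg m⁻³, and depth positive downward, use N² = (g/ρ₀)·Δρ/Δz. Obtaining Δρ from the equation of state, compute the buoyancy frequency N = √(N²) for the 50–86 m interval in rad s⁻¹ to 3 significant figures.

7.85 × 10⁻³ rad s⁻¹

ΔT = +3.3 K, ΔS = +0.83 psu (deep − shallow).
Δρ/ρ₀ = −αΔT + βΔS = -3.96 × 10⁻⁴ + 6.225 × 10⁻⁴ = 2.265 × 10⁻⁴, so Δρ ≈ 0.2319 kg m⁻³.
N² = (g/ρ₀)·Δρ/Δz = g·(Δρ/ρ₀)/Δz = 9.8 × 2.265 × 10⁻⁴ / 36 = 6.1658 × 10⁻⁵ s⁻².
N = √(6.1658 × 10⁻⁵) = 7.8523 × 10⁻³ rad s⁻¹ ≈ 7.85 × 10⁻³ rad s⁻¹.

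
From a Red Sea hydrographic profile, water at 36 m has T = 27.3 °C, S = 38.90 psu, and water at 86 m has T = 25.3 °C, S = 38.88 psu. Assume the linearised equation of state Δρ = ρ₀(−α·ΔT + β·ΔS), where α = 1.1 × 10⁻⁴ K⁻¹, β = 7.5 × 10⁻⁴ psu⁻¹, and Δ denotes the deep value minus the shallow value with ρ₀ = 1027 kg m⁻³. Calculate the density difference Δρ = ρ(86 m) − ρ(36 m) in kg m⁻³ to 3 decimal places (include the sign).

+0.211 kg m⁻³

ΔT = -2.0 K, ΔS = -0.02 psu (deep − shallow).
Δρ/ρ₀ = −(1.1 × 10⁻⁴)(-2.0) + (7.5 × 10⁻⁴)(-0.02) = 2.05 × 10⁻⁴.
Δρ = 1027 × (2.05 × 10⁻⁴) = +0.211 kg m⁻³.
Positive Δρ: denser below, stable.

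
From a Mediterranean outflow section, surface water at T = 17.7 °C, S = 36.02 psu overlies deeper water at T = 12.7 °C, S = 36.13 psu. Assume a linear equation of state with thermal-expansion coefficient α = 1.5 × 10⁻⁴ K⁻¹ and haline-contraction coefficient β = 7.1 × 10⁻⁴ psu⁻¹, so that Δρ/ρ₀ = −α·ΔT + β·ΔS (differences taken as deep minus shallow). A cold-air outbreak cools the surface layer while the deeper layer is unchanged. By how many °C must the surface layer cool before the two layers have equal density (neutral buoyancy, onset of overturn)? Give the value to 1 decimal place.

5.5 °C

Neutral buoyancy requires Δρ = 0, i.e. −α(T_deep − T_surf′) + β(S_deep − S_surf) = 0.
T_surf′ = T_deep − (β/α)·ΔS = 12.7 − (7.1 × 10⁻⁴/1.5 × 10⁻⁴)·(+0.11) = 12.179 °C.
Cooling required: 17.7 − (12.179) = 5.521 °C.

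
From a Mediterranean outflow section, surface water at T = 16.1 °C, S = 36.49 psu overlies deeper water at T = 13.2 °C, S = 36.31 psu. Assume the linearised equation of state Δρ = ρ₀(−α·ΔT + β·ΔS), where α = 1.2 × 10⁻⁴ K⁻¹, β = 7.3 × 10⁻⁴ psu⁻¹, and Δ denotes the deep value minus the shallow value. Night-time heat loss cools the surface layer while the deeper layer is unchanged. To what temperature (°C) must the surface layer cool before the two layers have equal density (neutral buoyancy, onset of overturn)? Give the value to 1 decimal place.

Neutral buoyancy requires Δρ = 0, i.e. −α(T_deep − T_surf′) + β(S_deep − S_surf) = 0.
T_surf′ = T_deep − (β/α)·ΔS = 13.2 − (7.3 × 10⁻⁴/1.2 × 10⁻⁴)·(-0.18) = 14.295 °C.
Cooling required: 16.1 − (14.295) = 1.805 °C.

14.3 °C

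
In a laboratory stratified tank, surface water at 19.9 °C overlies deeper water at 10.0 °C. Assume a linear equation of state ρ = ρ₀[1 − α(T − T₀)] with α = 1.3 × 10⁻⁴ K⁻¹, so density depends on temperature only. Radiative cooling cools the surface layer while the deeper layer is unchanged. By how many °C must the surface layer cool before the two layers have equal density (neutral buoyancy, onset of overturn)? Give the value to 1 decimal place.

9.9 °C

With temperature the only control, equal density requires T_surf′ = T_deep.
T_surf′ = 10.0 °C.
Cooling required: 19.9 − 10.0 = 9.9 °C.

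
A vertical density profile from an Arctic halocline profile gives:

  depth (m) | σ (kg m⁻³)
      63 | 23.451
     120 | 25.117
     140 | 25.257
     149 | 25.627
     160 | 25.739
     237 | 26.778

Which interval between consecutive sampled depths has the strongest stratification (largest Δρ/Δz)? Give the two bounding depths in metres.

140–149 m

Compute the density gradient over each adjacent pair:
  63–120 m: Δρ/Δz = 1.666/57 = 0.029 kg m⁻⁴
  120–140 m: Δρ/Δz = 0.140/20 = 7.0 × 10⁻³ kg m⁻⁴
  140–149 m: Δρ/Δz = 0.370/9 = 0.041 kg m⁻⁴
  149–160 m: Δρ/Δz = 0.112/11 = 0.010 kg m⁻⁴
  160–237 m: Δρ/Δz = 1.039/77 = 0.013 kg m⁻⁴
The largest gradient is in the 140–149 m interval — the pycnocline.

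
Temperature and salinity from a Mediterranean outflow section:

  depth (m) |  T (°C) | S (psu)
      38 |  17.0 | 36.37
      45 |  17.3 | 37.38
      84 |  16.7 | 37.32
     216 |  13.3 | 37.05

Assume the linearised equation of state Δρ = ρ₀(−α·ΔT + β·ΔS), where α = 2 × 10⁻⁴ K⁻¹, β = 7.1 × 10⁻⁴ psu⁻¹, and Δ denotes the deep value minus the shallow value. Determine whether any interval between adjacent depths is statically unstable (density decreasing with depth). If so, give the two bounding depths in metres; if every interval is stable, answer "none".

none

Evaluate Δρ/ρ₀ = −αΔT + βΔS across each adjacent pair:
  38–45 m: −αΔT+βΔS = −(2 × 10⁻⁴)(+0.3)+(7.1 × 10⁻⁴)(+1.01) = 6.6 × 10⁻⁴ → stable
  45–84 m: −αΔT+βΔS = −(2 × 10⁻⁴)(-0.6)+(7.1 × 10⁻⁴)(-0.06) = 7.7 × 10⁻⁵ → stable
  84–216 m: −αΔT+βΔS = −(2 × 10⁻⁴)(-3.4)+(7.1 × 10⁻⁴)(-0.27) = 4.9 × 10⁻⁴ → stable
Every interval has Δρ > 0: the column is stably stratified throughout.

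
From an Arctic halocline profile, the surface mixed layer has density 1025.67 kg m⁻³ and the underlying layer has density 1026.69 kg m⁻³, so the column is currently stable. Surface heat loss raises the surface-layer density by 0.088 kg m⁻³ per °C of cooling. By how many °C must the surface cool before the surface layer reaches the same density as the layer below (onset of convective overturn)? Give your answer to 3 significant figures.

11.6 °C

Density deficit of the surface layer: 1026.69 − 1025.67 = 1.02 kg m⁻³.
Required change = 1.02 / 0.088 = 11.6 °C.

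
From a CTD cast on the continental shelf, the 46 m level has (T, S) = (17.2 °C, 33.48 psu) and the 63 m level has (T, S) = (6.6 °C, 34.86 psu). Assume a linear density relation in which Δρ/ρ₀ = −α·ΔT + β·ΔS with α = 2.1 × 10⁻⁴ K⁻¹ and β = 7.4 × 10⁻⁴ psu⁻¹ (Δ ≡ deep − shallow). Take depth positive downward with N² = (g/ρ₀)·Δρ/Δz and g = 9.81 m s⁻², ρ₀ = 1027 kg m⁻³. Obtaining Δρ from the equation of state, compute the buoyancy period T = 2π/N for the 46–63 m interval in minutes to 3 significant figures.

2.42 min

ΔT = -10.6 K, ΔS = +1.38 psu (deep − shallow).
Δρ/ρ₀ = −αΔT + βΔS = 2.226 × 10⁻³ + 1.0212 × 10⁻³ = 3.2472 × 10⁻³, so Δρ ≈ 3.335 kg m⁻³.
N² = (g/ρ₀)·Δρ/Δz = g·(Δρ/ρ₀)/Δz = 9.81 × 3.2472 × 10⁻³ / 17 = 1.8738 × 10⁻³ s⁻².
N = √(1.8738 × 10⁻³) = 0.043287 rad s⁻¹ → T = 2π/N = 145.15 s = 2.4192 min ≈ 2.42 min.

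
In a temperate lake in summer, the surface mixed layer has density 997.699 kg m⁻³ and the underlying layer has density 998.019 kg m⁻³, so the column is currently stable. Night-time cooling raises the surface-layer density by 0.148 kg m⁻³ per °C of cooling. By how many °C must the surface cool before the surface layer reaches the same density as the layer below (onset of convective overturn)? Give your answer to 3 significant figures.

Density deficit of the surface layer: 998.019 − 997.699 = 0.32 kg m⁻³.
Required change = 0.32 / 0.148 = 2.16 °C.

2.16 °C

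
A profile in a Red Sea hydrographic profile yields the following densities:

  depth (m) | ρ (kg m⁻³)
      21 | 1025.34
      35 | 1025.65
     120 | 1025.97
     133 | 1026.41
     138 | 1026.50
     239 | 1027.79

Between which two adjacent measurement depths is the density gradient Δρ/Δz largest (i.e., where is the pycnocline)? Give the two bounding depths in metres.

Compute the density gradient over each adjacent pair:
  21–35 m: Δρ/Δz = 0.31/14 = 0.022 kg m⁻⁴
  35–120 m: Δρ/Δz = 0.32/85 = 3.8 × 10⁻³ kg m⁻⁴
  120–133 m: Δρ/Δz = 0.44/13 = 0.034 kg m⁻⁴
  133–138 m: Δρ/Δz = 0.09/5 = 0.018 kg m⁻⁴
  138–239 m: Δρ/Δz = 1.29/101 = 0.013 kg m⁻⁴
The largest gradient is in the 120–133 m interval — the pycnocline.

120–133 m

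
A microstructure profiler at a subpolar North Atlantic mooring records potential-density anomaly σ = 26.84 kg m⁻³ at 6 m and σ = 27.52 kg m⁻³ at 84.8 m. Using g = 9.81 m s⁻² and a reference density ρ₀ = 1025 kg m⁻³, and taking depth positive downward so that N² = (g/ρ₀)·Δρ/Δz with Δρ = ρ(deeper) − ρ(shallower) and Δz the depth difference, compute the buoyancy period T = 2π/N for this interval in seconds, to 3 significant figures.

Δρ = 1027.52 − 1026.84 = 0.68 kg m⁻³ over Δz = 84.8 − 6 = 78.8 m.
N² = (9.81/1025) × (0.68/78.8) = 8.2590 × 10⁻⁵ s⁻².
N = √(8.2590 × 10⁻⁵) = 9.0879 × 10⁻³ rad s⁻¹, so T = 2π/N = 691.38 s ≈ 691 s.

691 s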